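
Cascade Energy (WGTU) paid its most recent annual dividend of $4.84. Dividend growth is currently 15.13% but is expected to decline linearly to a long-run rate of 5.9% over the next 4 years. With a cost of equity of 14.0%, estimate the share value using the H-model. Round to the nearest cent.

H-model: P₀ = D₀[(1+g_L) + H(g_S−g_L)]/(r−g_L), with H = 4/2 = 2.
P₀ = 4.84 × [(1+0.059) + 2×(0.1513−0.059)] / (0.14−0.059)
   = 4.84 × 1.2436 / 0.081 = 74.3089

$74.31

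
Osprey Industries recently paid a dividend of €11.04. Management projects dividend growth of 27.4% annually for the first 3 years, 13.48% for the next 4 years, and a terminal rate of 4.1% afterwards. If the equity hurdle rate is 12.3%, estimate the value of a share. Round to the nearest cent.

Three-stage DDM. Project D₁…D_7; terminal Gordon value at t=7 with g = 0.041; discount at r = 0.123.
D_1 = 14.0650
D_2 = 17.9188
D_3 = 22.8285
D_4 = 25.9058
D_5 = 29.3979
D_6 = 33.3607
D_7 = 37.8577
TV_7 = 39.4099/(0.123−0.041) = 480.6086
P₀ = Σ Dₜ/(1+r)ᵗ + TV_7/(1+r)^7 = 322.4095

€322.41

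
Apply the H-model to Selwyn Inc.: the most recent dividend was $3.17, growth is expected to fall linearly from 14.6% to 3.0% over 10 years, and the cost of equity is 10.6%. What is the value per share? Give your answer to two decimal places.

$67.15

H-model: P₀ = D₀[(1+g_L) + H(g_S−g_L)]/(r−g_L), with H = 10/2 = 5.
P₀ = 3.17 × [(1+0.03) + 5×(0.146−0.03)] / (0.106−0.03)
   = 3.17 × 1.6100 / 0.076 = 67.1539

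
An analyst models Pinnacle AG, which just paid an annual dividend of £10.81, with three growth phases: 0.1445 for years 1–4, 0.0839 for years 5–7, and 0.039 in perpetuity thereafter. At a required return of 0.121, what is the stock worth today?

£213.04

Three-stage DDM. Project D₁…D_7; terminal Gordon value at t=7 with g = 0.039; discount at r = 0.121.
D_1 = 12.3720
D_2 = 14.1598
D_3 = 16.2059
D_4 = 18.5476
D_5 = 20.1038
D_6 = 21.7905
D_7 = 23.6187
TV_7 = 24.5399/(0.121−0.039) = 299.2666
P₀ = Σ Dₜ/(1+r)ᵗ + TV_7/(1+r)^7 = 213.0389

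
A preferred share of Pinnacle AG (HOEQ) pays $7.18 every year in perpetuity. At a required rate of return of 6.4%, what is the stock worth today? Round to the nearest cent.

$112.19

Zero-growth DDM (perpetuity): P₀ = D/r = 7.18 / 0.064 = 112.1875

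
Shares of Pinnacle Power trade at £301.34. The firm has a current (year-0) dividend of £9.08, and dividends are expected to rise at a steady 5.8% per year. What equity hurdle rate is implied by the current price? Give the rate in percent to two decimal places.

8.99%

Rearranging the constant-growth DDM: r = D₁/P₀ + g.
D₁ = 9.08 × (1 + 0.058) = 9.6066.
r = 9.6066 / 301.34 + 0.058 = 0.03188 + 0.058 = 0.08988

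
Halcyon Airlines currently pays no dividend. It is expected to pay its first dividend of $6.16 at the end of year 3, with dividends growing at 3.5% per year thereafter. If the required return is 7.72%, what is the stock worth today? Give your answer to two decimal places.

$125.80

Deferred-dividend DDM. At t=2 the remaining stream is a growing perpetuity with first payment D_3 = 6.16.
V_2 = D_3/(r−g) = 6.16/(0.0772−0.035) = 145.9716
P₀ = V_2/(1+r)^2 = 145.9716/(1+0.0772)^2 = 125.7985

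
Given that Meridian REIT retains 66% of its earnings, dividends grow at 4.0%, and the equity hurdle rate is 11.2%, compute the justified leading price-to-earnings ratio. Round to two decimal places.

4.72

Payout ratio b = 1 − 0.66 = 0.34.
Justified leading P/E = b/(r−g) = 0.34/(0.112−0.04) = 4.7222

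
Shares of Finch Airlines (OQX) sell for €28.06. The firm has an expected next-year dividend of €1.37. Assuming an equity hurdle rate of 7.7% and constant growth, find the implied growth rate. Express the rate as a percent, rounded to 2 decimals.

2.82%

From P₀ = D₁/(r − g), the implied growth is g = r − D₁/P₀.
g = 0.077 − 1.37/28.06 = 0.077 − 0.04882 = 0.02818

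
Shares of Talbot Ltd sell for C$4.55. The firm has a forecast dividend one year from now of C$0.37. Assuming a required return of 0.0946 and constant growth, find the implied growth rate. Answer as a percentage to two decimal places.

From P₀ = D₁/(r − g), the implied growth is g = r − D₁/P₀.
g = 0.0946 − 0.37/4.55 = 0.0946 − 0.08132 = 0.01328

1.33%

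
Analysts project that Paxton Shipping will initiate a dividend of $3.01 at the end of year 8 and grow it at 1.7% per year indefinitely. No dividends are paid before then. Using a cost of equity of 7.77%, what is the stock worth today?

Deferred-dividend DDM. At t=7 the remaining stream is a growing perpetuity with first payment D_8 = 3.01.
V_7 = D_8/(r−g) = 3.01/(0.0777−0.017) = 49.5881
P₀ = V_7/(1+r)^7 = 49.5881/(1+0.0777)^7 = 29.3692

$29.37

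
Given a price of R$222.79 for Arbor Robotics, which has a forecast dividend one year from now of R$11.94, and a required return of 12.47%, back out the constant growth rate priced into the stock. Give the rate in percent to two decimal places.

From P₀ = D₁/(r − g), the implied growth is g = r − D₁/P₀.
g = 0.1247 − 11.94/222.79 = 0.1247 − 0.05359 = 0.07111

7.11%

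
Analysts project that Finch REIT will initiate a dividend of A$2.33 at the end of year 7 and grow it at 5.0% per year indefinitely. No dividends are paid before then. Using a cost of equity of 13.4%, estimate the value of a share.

Deferred-dividend DDM. At t=6 the remaining stream is a growing perpetuity with first payment D_7 = 2.33.
V_6 = D_7/(r−g) = 2.33/(0.134−0.05) = 27.7381
P₀ = V_6/(1+r)^6 = 27.7381/(1+0.134)^6 = 13.0436

A$13.04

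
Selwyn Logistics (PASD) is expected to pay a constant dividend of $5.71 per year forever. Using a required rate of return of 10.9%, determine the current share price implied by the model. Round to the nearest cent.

$52.39

Zero-growth DDM (perpetuity): P₀ = D/r = 5.71 / 0.109 = 52.3853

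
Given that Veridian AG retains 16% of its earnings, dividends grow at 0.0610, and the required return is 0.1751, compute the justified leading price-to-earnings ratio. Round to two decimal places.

7.36

Payout ratio b = 1 − 0.16 = 0.84.
Justified leading P/E = b/(r−g) = 0.84/(0.1751−0.061) = 7.3620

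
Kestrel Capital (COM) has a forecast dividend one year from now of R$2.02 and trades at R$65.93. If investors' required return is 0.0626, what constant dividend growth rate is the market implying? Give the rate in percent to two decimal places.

From P₀ = D₁/(r − g), the implied growth is g = r − D₁/P₀.
g = 0.0626 − 2.02/65.93 = 0.0626 − 0.03064 = 0.03196

3.20%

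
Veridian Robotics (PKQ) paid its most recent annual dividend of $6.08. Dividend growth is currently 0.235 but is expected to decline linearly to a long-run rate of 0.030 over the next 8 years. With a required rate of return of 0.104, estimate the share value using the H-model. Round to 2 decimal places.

$152.00

H-model: P₀ = D₀[(1+g_L) + H(g_S−g_L)]/(r−g_L), with H = 8/2 = 4.
P₀ = 6.08 × [(1+0.03) + 4×(0.235−0.03)] / (0.104−0.03)
   = 6.08 × 1.8500 / 0.074 = 152.0000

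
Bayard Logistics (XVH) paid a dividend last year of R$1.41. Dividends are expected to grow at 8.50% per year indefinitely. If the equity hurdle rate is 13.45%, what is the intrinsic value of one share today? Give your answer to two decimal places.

Gordon growth model: P₀ = D₁/(r − g). D₁ = 1.41 × (1 + 0.085) = 1.5298.
P₀ = 1.5298 / (0.1345 − 0.085) = 1.5298 / 0.0495 = 30.9061

R$30.91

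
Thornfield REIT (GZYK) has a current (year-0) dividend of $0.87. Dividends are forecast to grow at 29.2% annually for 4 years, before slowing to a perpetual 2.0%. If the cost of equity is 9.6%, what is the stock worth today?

$27.89

Two-stage DDM. Project D₁…D_4 at 0.292, terminal growth 0.02, discount at r = 0.096.
D_1 = 1.1240
D_2 = 1.4523
D_3 = 1.8763
D_4 = 2.4242
Terminal value at t=4: TV = D_5/(r−g) = 2.4727/(0.096−0.02) = 32.5354
P₀ = 1.1240/(1+0.096)^1 + 1.4523/(1+0.096)^2 + 1.8763/(1+0.096)^3 + 2.4242/(1+0.096)^4 + 32.5354/(1+0.096)^4 = 27.8881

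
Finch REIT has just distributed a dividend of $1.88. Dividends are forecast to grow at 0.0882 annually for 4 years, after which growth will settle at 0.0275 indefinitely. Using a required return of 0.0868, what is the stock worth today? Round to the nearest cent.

Two-stage DDM. Project D₁…D_4 at 0.0882, terminal growth 0.0275, discount at r = 0.0868.
D_1 = 2.0458
D_2 = 2.2263
D_3 = 2.4226
D_4 = 2.6363
Terminal value at t=4: TV = D_5/(r−g) = 2.7088/(0.0868−0.0275) = 45.6793
P₀ = 2.0458/(1+0.0868)^1 + 2.2263/(1+0.0868)^2 + 2.4226/(1+0.0868)^3 + 2.6363/(1+0.0868)^4 + 45.6793/(1+0.0868)^4 = 40.2875

$40.29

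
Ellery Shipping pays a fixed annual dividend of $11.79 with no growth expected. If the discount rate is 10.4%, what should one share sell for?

Zero-growth DDM (perpetuity): P₀ = D/r = 11.79 / 0.104 = 113.3654

$113.37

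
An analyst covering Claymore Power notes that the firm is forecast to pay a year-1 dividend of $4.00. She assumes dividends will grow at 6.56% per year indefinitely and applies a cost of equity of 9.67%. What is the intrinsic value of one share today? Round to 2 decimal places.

Gordon growth model: P₀ = D₁/(r − g), with D₁ = 4.00 given directly.
P₀ = 4.0000 / (0.0967 − 0.0656) = 4.0000 / 0.0311 = 128.6174

$128.62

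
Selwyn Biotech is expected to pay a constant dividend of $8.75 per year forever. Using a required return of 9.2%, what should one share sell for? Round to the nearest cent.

Zero-growth DDM (perpetuity): P₀ = D/r = 8.75 / 0.092 = 95.1087

$95.11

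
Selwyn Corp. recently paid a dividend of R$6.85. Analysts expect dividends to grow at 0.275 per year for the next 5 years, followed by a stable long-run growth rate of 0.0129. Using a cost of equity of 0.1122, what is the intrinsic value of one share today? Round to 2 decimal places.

R$190.91

Two-stage DDM. Project D₁…D_5 at 0.275, terminal growth 0.0129, discount at r = 0.1122.
D_1 = 8.7337
D_2 = 11.1355
D_3 = 14.1978
D_4 = 18.1022
D_5 = 23.0803
Terminal value at t=5: TV = D_6/(r−g) = 23.3780/(0.1122−0.0129) = 235.4284
P₀ = 8.7337/(1+0.1122)^1 + 11.1355/(1+0.1122)^2 + 14.1978/(1+0.1122)^3 + 18.1022/(1+0.1122)^4 + 23.0803/(1+0.1122)^5 + 235.4284/(1+0.1122)^5 = 190.9061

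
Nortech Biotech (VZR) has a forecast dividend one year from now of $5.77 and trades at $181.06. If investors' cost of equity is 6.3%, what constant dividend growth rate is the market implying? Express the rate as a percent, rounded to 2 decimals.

3.11%

From P₀ = D₁/(r − g), the implied growth is g = r − D₁/P₀.
g = 0.063 − 5.77/181.06 = 0.063 − 0.03187 = 0.03113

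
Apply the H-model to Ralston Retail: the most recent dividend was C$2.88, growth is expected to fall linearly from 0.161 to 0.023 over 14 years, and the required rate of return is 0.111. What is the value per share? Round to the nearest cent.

C$65.09

H-model: P₀ = D₀[(1+g_L) + H(g_S−g_L)]/(r−g_L), with H = 14/2 = 7.
P₀ = 2.88 × [(1+0.023) + 7×(0.161−0.023)] / (0.111−0.023)
   = 2.88 × 1.9890 / 0.088 = 65.0945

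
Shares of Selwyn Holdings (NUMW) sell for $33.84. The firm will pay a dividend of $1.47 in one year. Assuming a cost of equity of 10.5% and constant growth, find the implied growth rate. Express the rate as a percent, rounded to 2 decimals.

From P₀ = D₁/(r − g), the implied growth is g = r − D₁/P₀.
g = 0.105 − 1.47/33.84 = 0.105 − 0.04344 = 0.06156

6.16%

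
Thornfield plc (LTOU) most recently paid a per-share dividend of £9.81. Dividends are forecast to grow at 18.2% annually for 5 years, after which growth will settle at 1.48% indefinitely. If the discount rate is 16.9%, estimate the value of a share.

£118.94

Two-stage DDM. Project D₁…D_5 at 0.182, terminal growth 0.0148, discount at r = 0.169.
D_1 = 11.5954
D_2 = 13.7058
D_3 = 16.2002
D_4 = 19.1487
D_5 = 22.6337
Terminal value at t=5: TV = D_6/(r−g) = 22.9687/(0.169−0.0148) = 148.9541
P₀ = 11.5954/(1+0.169)^1 + 13.7058/(1+0.169)^2 + 16.2002/(1+0.169)^3 + 19.1487/(1+0.169)^4 + 22.6337/(1+0.169)^5 + 148.9541/(1+0.169)^5 = 118.9416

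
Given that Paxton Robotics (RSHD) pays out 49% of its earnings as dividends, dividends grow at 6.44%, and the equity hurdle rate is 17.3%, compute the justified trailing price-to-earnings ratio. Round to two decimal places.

4.80

Justified trailing P/E = b(1+g)/(r−g) = 0.49×(1+0.0644)/(0.173−0.0644) = 4.8025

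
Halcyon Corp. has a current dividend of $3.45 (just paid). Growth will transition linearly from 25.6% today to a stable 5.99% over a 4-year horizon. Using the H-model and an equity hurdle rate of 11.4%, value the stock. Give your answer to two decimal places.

$92.60

H-model: P₀ = D₀[(1+g_L) + H(g_S−g_L)]/(r−g_L), with H = 4/2 = 2.
P₀ = 3.45 × [(1+0.0599) + 2×(0.256−0.0599)] / (0.114−0.0599)
   = 3.45 × 1.4521 / 0.0541 = 92.6016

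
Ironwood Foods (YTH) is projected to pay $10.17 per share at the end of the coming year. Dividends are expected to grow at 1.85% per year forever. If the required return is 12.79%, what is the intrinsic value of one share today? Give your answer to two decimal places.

$92.96

Gordon growth model: P₀ = D₁/(r − g), with D₁ = 10.17 given directly.
P₀ = 10.1700 / (0.1279 − 0.0185) = 10.1700 / 0.1094 = 92.9616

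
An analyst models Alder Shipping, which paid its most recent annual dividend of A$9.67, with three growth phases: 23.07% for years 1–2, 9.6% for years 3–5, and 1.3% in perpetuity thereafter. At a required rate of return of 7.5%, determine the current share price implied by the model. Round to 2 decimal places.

A$282.72

Three-stage DDM. Project D₁…D_5; terminal Gordon value at t=5 with g = 0.013; discount at r = 0.075.
D_1 = 11.9009
D_2 = 14.6464
D_3 = 16.0525
D_4 = 17.5935
D_5 = 19.2825
TV_5 = 19.5331/(0.075−0.013) = 315.0506
P₀ = Σ Dₜ/(1+r)ᵗ + TV_5/(1+r)^5 = 282.7228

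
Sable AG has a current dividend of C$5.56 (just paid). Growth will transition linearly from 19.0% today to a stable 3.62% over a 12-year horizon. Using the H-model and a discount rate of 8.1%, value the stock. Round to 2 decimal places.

H-model: P₀ = D₀[(1+g_L) + H(g_S−g_L)]/(r−g_L), with H = 12/2 = 6.
P₀ = 5.56 × [(1+0.0362) + 6×(0.19−0.0362)] / (0.081−0.0362)
   = 5.56 × 1.9590 / 0.0448 = 243.1259

C$243.13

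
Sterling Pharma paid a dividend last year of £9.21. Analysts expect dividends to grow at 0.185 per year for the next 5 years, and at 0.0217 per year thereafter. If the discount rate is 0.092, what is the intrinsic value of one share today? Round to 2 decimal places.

£260.66

Two-stage DDM. Project D₁…D_5 at 0.185, terminal growth 0.0217, discount at r = 0.092.
D_1 = 10.9139
D_2 = 12.9329
D_3 = 15.3255
D_4 = 18.1607
D_5 = 21.5205
Terminal value at t=5: TV = D_6/(r−g) = 21.9874/(0.092−0.0217) = 312.7659
P₀ = 10.9139/(1+0.092)^1 + 12.9329/(1+0.092)^2 + 15.3255/(1+0.092)^3 + 18.1607/(1+0.092)^4 + 21.5205/(1+0.092)^5 + 312.7659/(1+0.092)^5 = 260.6615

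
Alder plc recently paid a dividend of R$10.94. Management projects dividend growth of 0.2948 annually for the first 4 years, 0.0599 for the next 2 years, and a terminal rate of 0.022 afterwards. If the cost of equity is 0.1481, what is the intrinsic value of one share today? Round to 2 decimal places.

Three-stage DDM. Project D₁…D_6; terminal Gordon value at t=6 with g = 0.022; discount at r = 0.1481.
D_1 = 14.1651
D_2 = 18.3410
D_3 = 23.7479
D_4 = 30.7488
D_5 = 32.5906
D_6 = 34.5428
TV_6 = 35.3028/(0.1481−0.022) = 279.9585
P₀ = Σ Dₜ/(1+r)ᵗ + TV_6/(1+r)^6 = 213.3030

R$213.30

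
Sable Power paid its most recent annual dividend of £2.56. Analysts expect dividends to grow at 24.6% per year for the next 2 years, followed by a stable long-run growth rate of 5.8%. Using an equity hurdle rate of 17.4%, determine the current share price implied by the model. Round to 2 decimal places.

Two-stage DDM. Project D₁…D_2 at 0.246, terminal growth 0.058, discount at r = 0.174.
D_1 = 3.1898
D_2 = 3.9744
Terminal value at t=2: TV = D_3/(r−g) = 4.2050/(0.174−0.058) = 36.2496
P₀ = 3.1898/(1+0.174)^1 + 3.9744/(1+0.174)^2 + 36.2496/(1+0.174)^2 = 31.9013

£31.90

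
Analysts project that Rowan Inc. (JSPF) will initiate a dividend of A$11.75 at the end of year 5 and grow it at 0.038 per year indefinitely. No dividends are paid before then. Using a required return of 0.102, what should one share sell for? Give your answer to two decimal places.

Deferred-dividend DDM. At t=4 the remaining stream is a growing perpetuity with first payment D_5 = 11.75.
V_4 = D_5/(r−g) = 11.75/(0.102−0.038) = 183.5938
P₀ = V_4/(1+r)^4 = 183.5938/(1+0.102)^4 = 124.4892

A$124.49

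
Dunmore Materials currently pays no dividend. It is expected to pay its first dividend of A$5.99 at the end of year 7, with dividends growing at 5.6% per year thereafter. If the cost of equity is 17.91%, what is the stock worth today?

Deferred-dividend DDM. At t=6 the remaining stream is a growing perpetuity with first payment D_7 = 5.99.
V_6 = D_7/(r−g) = 5.99/(0.1791−0.056) = 48.6596
P₀ = V_6/(1+r)^6 = 48.6596/(1+0.1791)^6 = 18.1078

A$18.11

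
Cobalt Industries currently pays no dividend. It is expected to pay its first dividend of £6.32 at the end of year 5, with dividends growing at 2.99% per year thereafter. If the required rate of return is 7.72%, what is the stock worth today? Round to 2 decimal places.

Deferred-dividend DDM. At t=4 the remaining stream is a growing perpetuity with first payment D_5 = 6.32.
V_4 = D_5/(r−g) = 6.32/(0.0772−0.0299) = 133.6152
P₀ = V_4/(1+r)^4 = 133.6152/(1+0.0772)^4 = 99.2363

£99.24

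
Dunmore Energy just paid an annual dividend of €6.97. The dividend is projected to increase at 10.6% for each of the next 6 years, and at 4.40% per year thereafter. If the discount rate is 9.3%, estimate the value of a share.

Two-stage DDM. Project D₁…D_6 at 0.106, terminal growth 0.044, discount at r = 0.093.
D_1 = 7.7088
D_2 = 8.5260
D_3 = 9.4297
D_4 = 10.4293
D_5 = 11.5348
D_6 = 12.7574
Terminal value at t=6: TV = D_7/(r−g) = 13.3188/(0.093−0.044) = 271.8116
P₀ = 7.7088/(1+0.093)^1 + 8.5260/(1+0.093)^2 + 9.4297/(1+0.093)^3 + 10.4293/(1+0.093)^4 + 11.5348/(1+0.093)^5 + 12.7574/(1+0.093)^6 + 271.8116/(1+0.093)^6 = 203.0174

€203.02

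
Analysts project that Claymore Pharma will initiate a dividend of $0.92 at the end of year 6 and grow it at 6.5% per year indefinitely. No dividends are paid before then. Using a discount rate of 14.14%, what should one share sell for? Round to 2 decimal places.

Deferred-dividend DDM. At t=5 the remaining stream is a growing perpetuity with first payment D_6 = 0.92.
V_5 = D_6/(r−g) = 0.92/(0.1414−0.065) = 12.0419
P₀ = V_5/(1+r)^5 = 12.0419/(1+0.1414)^5 = 6.2159

$6.22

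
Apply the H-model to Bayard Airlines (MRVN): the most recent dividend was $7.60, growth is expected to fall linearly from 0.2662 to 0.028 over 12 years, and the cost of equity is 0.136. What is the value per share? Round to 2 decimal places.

$172.91

H-model: P₀ = D₀[(1+g_L) + H(g_S−g_L)]/(r−g_L), with H = 12/2 = 6.
P₀ = 7.60 × [(1+0.028) + 6×(0.2662−0.028)] / (0.136−0.028)
   = 7.60 × 2.4572 / 0.108 = 172.9141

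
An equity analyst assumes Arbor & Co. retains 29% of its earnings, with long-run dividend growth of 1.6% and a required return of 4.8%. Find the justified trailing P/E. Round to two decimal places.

22.54

Payout ratio b = 1 − 0.29 = 0.71.
Justified trailing P/E = b(1+g)/(r−g) = 0.71×(1+0.016)/(0.048−0.016) = 22.5425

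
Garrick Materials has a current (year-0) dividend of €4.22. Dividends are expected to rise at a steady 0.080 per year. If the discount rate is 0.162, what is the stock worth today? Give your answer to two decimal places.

Gordon growth model: P₀ = D₁/(r − g). D₁ = 4.22 × (1 + 0.08) = 4.5576.
P₀ = 4.5576 / (0.162 − 0.08) = 4.5576 / 0.082 = 55.5805

€55.58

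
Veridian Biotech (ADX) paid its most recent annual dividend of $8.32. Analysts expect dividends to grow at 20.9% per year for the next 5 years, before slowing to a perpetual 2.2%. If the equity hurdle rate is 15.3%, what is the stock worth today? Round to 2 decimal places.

Two-stage DDM. Project D₁…D_5 at 0.209, terminal growth 0.022, discount at r = 0.153.
D_1 = 10.0589
D_2 = 12.1612
D_3 = 14.7029
D_4 = 17.7758
D_5 = 21.4909
Terminal value at t=5: TV = D_6/(r−g) = 21.9637/(0.153−0.022) = 167.6619
P₀ = 10.0589/(1+0.153)^1 + 12.1612/(1+0.153)^2 + 14.7029/(1+0.153)^3 + 17.7758/(1+0.153)^4 + 21.4909/(1+0.153)^5 + 167.6619/(1+0.153)^5 = 130.3473

$130.35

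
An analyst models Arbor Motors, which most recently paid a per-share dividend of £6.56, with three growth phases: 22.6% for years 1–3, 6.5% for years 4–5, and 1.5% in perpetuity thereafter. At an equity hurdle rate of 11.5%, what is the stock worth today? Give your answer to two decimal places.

Three-stage DDM. Project D₁…D_5; terminal Gordon value at t=5 with g = 0.015; discount at r = 0.115.
D_1 = 8.0426
D_2 = 9.8602
D_3 = 12.0886
D_4 = 12.8743
D_5 = 13.7112
TV_5 = 13.9168/(0.115−0.015) = 139.1684
P₀ = Σ Dₜ/(1+r)ᵗ + TV_5/(1+r)^5 = 120.9050

£120.90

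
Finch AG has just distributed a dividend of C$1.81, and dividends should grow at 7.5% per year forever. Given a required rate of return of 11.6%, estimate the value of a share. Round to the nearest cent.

Gordon growth model: P₀ = D₁/(r − g). D₁ = 1.81 × (1 + 0.075) = 1.9457.
P₀ = 1.9457 / (0.116 − 0.075) = 1.9457 / 0.041 = 47.4573

C$47.46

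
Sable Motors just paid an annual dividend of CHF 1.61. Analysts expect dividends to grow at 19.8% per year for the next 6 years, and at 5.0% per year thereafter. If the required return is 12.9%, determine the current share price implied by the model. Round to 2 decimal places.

Two-stage DDM. Project D₁…D_6 at 0.198, terminal growth 0.05, discount at r = 0.129.
D_1 = 1.9288
D_2 = 2.3107
D_3 = 2.7682
D_4 = 3.3163
D_5 = 3.9729
D_6 = 4.7596
Terminal value at t=6: TV = D_7/(r−g) = 4.9975/(0.129−0.05) = 63.2600
P₀ = 1.9288/(1+0.129)^1 + 2.3107/(1+0.129)^2 + 2.7682/(1+0.129)^3 + 3.3163/(1+0.129)^4 + 3.9729/(1+0.129)^5 + 4.7596/(1+0.129)^6 + 63.2600/(1+0.129)^6 = 42.4969

CHF 42.50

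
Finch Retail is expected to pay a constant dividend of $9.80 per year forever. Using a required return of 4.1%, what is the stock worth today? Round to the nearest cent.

Zero-growth DDM (perpetuity): P₀ = D/r = 9.80 / 0.041 = 239.0244

$239.02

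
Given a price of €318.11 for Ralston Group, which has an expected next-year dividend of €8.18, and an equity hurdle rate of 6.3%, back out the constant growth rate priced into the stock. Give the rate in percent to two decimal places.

3.73%

From P₀ = D₁/(r − g), the implied growth is g = r − D₁/P₀.
g = 0.063 − 8.18/318.11 = 0.063 − 0.02571 = 0.03729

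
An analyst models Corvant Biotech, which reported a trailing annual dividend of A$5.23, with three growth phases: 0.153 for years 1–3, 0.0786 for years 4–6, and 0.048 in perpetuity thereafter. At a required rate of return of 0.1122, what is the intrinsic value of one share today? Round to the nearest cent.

Three-stage DDM. Project D₁…D_6; terminal Gordon value at t=6 with g = 0.048; discount at r = 0.1122.
D_1 = 6.0302
D_2 = 6.9528
D_3 = 8.0166
D_4 = 8.6467
D_5 = 9.3263
D_6 = 10.0594
TV_6 = 10.5422/(0.1122−0.048) = 164.2091
P₀ = Σ Dₜ/(1+r)ᵗ + TV_6/(1+r)^6 = 120.0713

A$120.07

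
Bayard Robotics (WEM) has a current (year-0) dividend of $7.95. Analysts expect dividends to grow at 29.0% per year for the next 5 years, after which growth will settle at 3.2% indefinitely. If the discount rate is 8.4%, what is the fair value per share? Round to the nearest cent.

Two-stage DDM. Project D₁…D_5 at 0.29, terminal growth 0.032, discount at r = 0.084.
D_1 = 10.2555
D_2 = 13.2296
D_3 = 17.0662
D_4 = 22.0154
D_5 = 28.3998
Terminal value at t=5: TV = D_6/(r−g) = 29.3086/(0.084−0.032) = 563.6273
P₀ = 10.2555/(1+0.084)^1 + 13.2296/(1+0.084)^2 + 17.0662/(1+0.084)^3 + 22.0154/(1+0.084)^4 + 28.3998/(1+0.084)^5 + 563.6273/(1+0.084)^5 = 445.6065

$445.61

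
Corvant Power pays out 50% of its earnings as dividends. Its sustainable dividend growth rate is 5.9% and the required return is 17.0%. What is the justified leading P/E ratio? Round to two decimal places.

4.50

Justified leading P/E = b/(r−g) = 0.50/(0.17−0.059) = 4.5045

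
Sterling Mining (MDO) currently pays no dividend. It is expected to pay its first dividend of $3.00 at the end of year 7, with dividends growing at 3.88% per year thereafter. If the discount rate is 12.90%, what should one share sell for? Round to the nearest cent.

Deferred-dividend DDM. At t=6 the remaining stream is a growing perpetuity with first payment D_7 = 3.00.
V_6 = D_7/(r−g) = 3.00/(0.129−0.0388) = 33.2594
P₀ = V_6/(1+r)^6 = 33.2594/(1+0.129)^6 = 16.0602

$16.06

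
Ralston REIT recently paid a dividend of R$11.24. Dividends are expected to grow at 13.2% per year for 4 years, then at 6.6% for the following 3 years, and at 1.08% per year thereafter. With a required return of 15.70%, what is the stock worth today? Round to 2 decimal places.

Three-stage DDM. Project D₁…D_7; terminal Gordon value at t=7 with g = 0.0108; discount at r = 0.157.
D_1 = 12.7237
D_2 = 14.4032
D_3 = 16.3044
D_4 = 18.4566
D_5 = 19.6748
D_6 = 20.9733
D_7 = 22.3575
TV_7 = 22.5990/(0.157−0.0108) = 154.5758
P₀ = Σ Dₜ/(1+r)ᵗ + TV_7/(1+r)^7 = 124.5652

R$124.57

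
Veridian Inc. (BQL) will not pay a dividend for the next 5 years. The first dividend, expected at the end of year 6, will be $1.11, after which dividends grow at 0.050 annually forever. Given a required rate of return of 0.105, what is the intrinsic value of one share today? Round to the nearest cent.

$12.25

Deferred-dividend DDM. At t=5 the remaining stream is a growing perpetuity with first payment D_6 = 1.11.
V_5 = D_6/(r−g) = 1.11/(0.105−0.05) = 20.1818
P₀ = V_5/(1+r)^5 = 20.1818/(1+0.105)^5 = 12.2504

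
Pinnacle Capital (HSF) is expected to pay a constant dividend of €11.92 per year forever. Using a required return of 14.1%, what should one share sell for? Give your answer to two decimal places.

Zero-growth DDM (perpetuity): P₀ = D/r = 11.92 / 0.141 = 84.5390

€84.54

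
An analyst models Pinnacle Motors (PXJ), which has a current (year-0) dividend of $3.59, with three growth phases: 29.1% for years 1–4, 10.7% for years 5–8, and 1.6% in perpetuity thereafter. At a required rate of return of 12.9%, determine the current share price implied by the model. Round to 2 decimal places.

$94.69

Three-stage DDM. Project D₁…D_8; terminal Gordon value at t=8 with g = 0.016; discount at r = 0.129.
D_1 = 4.6347
D_2 = 5.9834
D_3 = 7.7245
D_4 = 9.9724
D_5 = 11.0394
D_6 = 12.2207
D_7 = 13.5283
D_8 = 14.9758
TV_8 = 15.2154/(0.129−0.016) = 134.6496
P₀ = Σ Dₜ/(1+r)ᵗ + TV_8/(1+r)^8 = 94.6936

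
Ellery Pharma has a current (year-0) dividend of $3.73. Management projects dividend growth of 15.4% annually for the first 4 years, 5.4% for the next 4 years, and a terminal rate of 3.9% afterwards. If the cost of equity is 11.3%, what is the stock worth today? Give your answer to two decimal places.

$80.10

Three-stage DDM. Project D₁…D_8; terminal Gordon value at t=8 with g = 0.039; discount at r = 0.113.
D_1 = 4.3044
D_2 = 4.9673
D_3 = 5.7323
D_4 = 6.6150
D_5 = 6.9722
D_6 = 7.3487
D_7 = 7.7456
D_8 = 8.1638
TV_8 = 8.4822/(0.113−0.039) = 114.6247
P₀ = Σ Dₜ/(1+r)ᵗ + TV_8/(1+r)^8 = 80.0976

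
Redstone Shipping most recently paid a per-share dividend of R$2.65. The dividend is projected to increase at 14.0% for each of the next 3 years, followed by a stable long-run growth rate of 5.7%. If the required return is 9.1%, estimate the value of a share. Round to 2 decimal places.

Two-stage DDM. Project D₁…D_3 at 0.14, terminal growth 0.057, discount at r = 0.091.
D_1 = 3.0210
D_2 = 3.4439
D_3 = 3.9261
Terminal value at t=3: TV = D_4/(r−g) = 4.1499/(0.091−0.057) = 122.0553
P₀ = 3.0210/(1+0.091)^1 + 3.4439/(1+0.091)^2 + 3.9261/(1+0.091)^3 + 122.0553/(1+0.091)^3 = 102.6759

R$102.68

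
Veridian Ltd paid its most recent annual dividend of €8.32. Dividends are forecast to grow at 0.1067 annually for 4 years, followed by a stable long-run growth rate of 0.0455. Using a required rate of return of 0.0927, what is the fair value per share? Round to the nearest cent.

Two-stage DDM. Project D₁…D_4 at 0.1067, terminal growth 0.0455, discount at r = 0.0927.
D_1 = 9.2077
D_2 = 10.1902
D_3 = 11.2775
D_4 = 12.4808
Terminal value at t=4: TV = D_5/(r−g) = 13.0487/(0.0927−0.0455) = 276.4554
P₀ = 9.2077/(1+0.0927)^1 + 10.1902/(1+0.0927)^2 + 11.2775/(1+0.0927)^3 + 12.4808/(1+0.0927)^4 + 276.4554/(1+0.0927)^4 = 228.2791

€228.28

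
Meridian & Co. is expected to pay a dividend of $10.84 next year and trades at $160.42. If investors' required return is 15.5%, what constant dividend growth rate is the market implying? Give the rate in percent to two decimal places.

8.74%

From P₀ = D₁/(r − g), the implied growth is g = r − D₁/P₀.
g = 0.155 − 10.84/160.42 = 0.155 − 0.06757 = 0.08743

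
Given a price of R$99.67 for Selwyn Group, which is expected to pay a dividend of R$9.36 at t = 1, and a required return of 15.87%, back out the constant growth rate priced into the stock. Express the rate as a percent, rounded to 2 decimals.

From P₀ = D₁/(r − g), the implied growth is g = r − D₁/P₀.
g = 0.1587 − 9.36/99.67 = 0.1587 − 0.09391 = 0.06479

6.48%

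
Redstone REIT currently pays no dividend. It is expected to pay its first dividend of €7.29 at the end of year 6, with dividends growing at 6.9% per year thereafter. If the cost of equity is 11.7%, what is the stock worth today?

Deferred-dividend DDM. At t=5 the remaining stream is a growing perpetuity with first payment D_6 = 7.29.
V_5 = D_6/(r−g) = 7.29/(0.117−0.069) = 151.8750
P₀ = V_5/(1+r)^5 = 151.8750/(1+0.117)^5 = 87.3415

€87.34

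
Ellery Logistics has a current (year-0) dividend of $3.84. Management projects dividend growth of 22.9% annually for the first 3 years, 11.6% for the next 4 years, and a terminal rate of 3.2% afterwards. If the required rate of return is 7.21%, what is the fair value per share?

Three-stage DDM. Project D₁…D_7; terminal Gordon value at t=7 with g = 0.032; discount at r = 0.0721.
D_1 = 4.7194
D_2 = 5.8001
D_3 = 7.1283
D_4 = 7.9552
D_5 = 8.8780
D_6 = 9.9079
D_7 = 11.0572
TV_7 = 11.4110/(0.0721−0.032) = 284.5634
P₀ = Σ Dₜ/(1+r)ᵗ + TV_7/(1+r)^7 = 215.6355

$215.64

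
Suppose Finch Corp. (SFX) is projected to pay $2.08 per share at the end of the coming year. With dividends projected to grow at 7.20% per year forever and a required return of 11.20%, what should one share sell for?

$52.00

Gordon growth model: P₀ = D₁/(r − g), with D₁ = 2.08 given directly.
P₀ = 2.0800 / (0.112 − 0.072) = 2.0800 / 0.04 = 52.0000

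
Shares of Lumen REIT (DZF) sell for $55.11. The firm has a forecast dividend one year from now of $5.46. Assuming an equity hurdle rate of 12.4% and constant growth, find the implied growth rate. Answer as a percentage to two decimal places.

2.49%

From P₀ = D₁/(r − g), the implied growth is g = r − D₁/P₀.
g = 0.124 − 5.46/55.11 = 0.124 − 0.09907 = 0.02493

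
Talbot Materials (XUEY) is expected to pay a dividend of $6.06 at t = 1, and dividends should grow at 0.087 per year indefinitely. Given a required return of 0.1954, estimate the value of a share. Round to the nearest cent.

$55.90

Gordon growth model: P₀ = D₁/(r − g), with D₁ = 6.06 given directly.
P₀ = 6.0600 / (0.1954 − 0.087) = 6.0600 / 0.1084 = 55.9041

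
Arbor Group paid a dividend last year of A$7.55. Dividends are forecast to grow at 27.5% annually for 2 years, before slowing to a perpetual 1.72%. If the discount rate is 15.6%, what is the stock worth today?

Two-stage DDM. Project D₁…D_2 at 0.275, terminal growth 0.0172, discount at r = 0.156.
D_1 = 9.6262
D_2 = 12.2735
Terminal value at t=2: TV = D_3/(r−g) = 12.4846/(0.156−0.0172) = 89.9465
P₀ = 9.6262/(1+0.156)^1 + 12.2735/(1+0.156)^2 + 89.9465/(1+0.156)^2 = 84.8199

A$84.82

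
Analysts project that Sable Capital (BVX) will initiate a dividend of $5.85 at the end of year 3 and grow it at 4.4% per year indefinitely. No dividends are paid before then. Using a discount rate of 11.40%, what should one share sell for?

Deferred-dividend DDM. At t=2 the remaining stream is a growing perpetuity with first payment D_3 = 5.85.
V_2 = D_3/(r−g) = 5.85/(0.114−0.044) = 83.5714
P₀ = V_2/(1+r)^2 = 83.5714/(1+0.114)^2 = 67.3422

$67.34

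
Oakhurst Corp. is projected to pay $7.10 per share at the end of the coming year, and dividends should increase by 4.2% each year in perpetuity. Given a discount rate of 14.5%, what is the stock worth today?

Gordon growth model: P₀ = D₁/(r − g), with D₁ = 7.10 given directly.
P₀ = 7.1000 / (0.145 − 0.042) = 7.1000 / 0.103 = 68.9320

$68.93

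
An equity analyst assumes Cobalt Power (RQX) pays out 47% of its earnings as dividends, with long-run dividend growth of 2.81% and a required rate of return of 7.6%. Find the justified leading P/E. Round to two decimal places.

9.81

Justified leading P/E = b/(r−g) = 0.47/(0.076−0.0281) = 9.8121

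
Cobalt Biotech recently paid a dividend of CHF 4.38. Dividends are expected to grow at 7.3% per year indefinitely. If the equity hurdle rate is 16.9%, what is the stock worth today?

Gordon growth model: P₀ = D₁/(r − g). D₁ = 4.38 × (1 + 0.073) = 4.6997.
P₀ = 4.6997 / (0.169 − 0.073) = 4.6997 / 0.096 = 48.9556

CHF 48.96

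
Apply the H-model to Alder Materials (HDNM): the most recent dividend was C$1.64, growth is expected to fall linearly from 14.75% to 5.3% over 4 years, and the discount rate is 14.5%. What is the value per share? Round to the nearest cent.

C$22.14

H-model: P₀ = D₀[(1+g_L) + H(g_S−g_L)]/(r−g_L), with H = 4/2 = 2.
P₀ = 1.64 × [(1+0.053) + 2×(0.1475−0.053)] / (0.145−0.053)
   = 1.64 × 1.2420 / 0.092 = 22.1400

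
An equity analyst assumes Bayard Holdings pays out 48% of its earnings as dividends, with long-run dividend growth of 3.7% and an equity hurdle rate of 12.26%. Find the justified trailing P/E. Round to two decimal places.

5.81

Justified trailing P/E = b(1+g)/(r−g) = 0.48×(1+0.037)/(0.1226−0.037) = 5.8150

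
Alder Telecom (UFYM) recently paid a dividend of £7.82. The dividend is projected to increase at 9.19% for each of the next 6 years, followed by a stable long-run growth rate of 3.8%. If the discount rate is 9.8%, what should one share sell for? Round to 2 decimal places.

Two-stage DDM. Project D₁…D_6 at 0.0919, terminal growth 0.038, discount at r = 0.098.
D_1 = 8.5387
D_2 = 9.3234
D_3 = 10.1802
D_4 = 11.1157
D_5 = 12.1373
D_6 = 13.2527
Terminal value at t=6: TV = D_7/(r−g) = 13.7563/(0.098−0.038) = 229.2715
P₀ = 8.5387/(1+0.098)^1 + 9.3234/(1+0.098)^2 + 10.1802/(1+0.098)^3 + 11.1157/(1+0.098)^4 + 12.1373/(1+0.098)^5 + 13.2527/(1+0.098)^6 + 229.2715/(1+0.098)^6 = 176.8547

£176.85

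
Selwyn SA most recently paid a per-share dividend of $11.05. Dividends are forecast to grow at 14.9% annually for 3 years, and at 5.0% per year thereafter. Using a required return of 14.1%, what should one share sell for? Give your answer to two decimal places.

$163.82

Two-stage DDM. Project D₁…D_3 at 0.149, terminal growth 0.05, discount at r = 0.141.
D_1 = 12.6965
D_2 = 14.5882
D_3 = 16.7619
Terminal value at t=3: TV = D_4/(r−g) = 17.6000/(0.141−0.05) = 193.4061
P₀ = 12.6965/(1+0.141)^1 + 14.5882/(1+0.141)^2 + 16.7619/(1+0.141)^3 + 193.4061/(1+0.141)^3 = 163.8177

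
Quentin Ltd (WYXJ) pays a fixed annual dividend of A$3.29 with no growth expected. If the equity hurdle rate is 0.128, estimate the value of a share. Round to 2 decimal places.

A$25.70

Zero-growth DDM (perpetuity): P₀ = D/r = 3.29 / 0.128 = 25.7031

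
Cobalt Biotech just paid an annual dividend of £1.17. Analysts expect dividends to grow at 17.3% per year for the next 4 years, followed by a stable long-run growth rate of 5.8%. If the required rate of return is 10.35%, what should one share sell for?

£40.20

Two-stage DDM. Project D₁…D_4 at 0.173, terminal growth 0.058, discount at r = 0.1035.
D_1 = 1.3724
D_2 = 1.6098
D_3 = 1.8883
D_4 = 2.2150
Terminal value at t=4: TV = D_5/(r−g) = 2.3435/(0.1035−0.058) = 51.5053
P₀ = 1.3724/(1+0.1035)^1 + 1.6098/(1+0.1035)^2 + 1.8883/(1+0.1035)^3 + 2.2150/(1+0.1035)^4 + 51.5053/(1+0.1035)^4 = 40.1994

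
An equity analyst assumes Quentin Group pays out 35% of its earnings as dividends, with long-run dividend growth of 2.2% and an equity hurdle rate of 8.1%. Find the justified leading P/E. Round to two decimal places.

5.93

Justified leading P/E = b/(r−g) = 0.35/(0.081−0.022) = 5.9322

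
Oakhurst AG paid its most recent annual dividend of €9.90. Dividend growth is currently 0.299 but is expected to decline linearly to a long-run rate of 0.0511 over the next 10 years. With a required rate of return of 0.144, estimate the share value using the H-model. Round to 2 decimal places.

H-model: P₀ = D₀[(1+g_L) + H(g_S−g_L)]/(r−g_L), with H = 10/2 = 5.
P₀ = 9.90 × [(1+0.0511) + 5×(0.299−0.0511)] / (0.144−0.0511)
   = 9.90 × 2.2906 / 0.0929 = 244.1005

€244.10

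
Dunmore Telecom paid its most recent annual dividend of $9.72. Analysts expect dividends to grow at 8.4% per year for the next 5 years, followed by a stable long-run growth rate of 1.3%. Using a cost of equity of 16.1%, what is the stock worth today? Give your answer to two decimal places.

$86.95

Two-stage DDM. Project D₁…D_5 at 0.084, terminal growth 0.013, discount at r = 0.161.
D_1 = 10.5365
D_2 = 11.4215
D_3 = 12.3810
D_4 = 13.4210
D_5 = 14.5483
Terminal value at t=5: TV = D_6/(r−g) = 14.7374/(0.161−0.013) = 99.5773
P₀ = 10.5365/(1+0.161)^1 + 11.4215/(1+0.161)^2 + 12.3810/(1+0.161)^3 + 13.4210/(1+0.161)^4 + 14.5483/(1+0.161)^5 + 99.5773/(1+0.161)^5 = 86.9501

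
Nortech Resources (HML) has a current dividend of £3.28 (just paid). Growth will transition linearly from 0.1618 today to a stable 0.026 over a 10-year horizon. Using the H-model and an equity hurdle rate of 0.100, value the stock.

£75.57

H-model: P₀ = D₀[(1+g_L) + H(g_S−g_L)]/(r−g_L), with H = 10/2 = 5.
P₀ = 3.28 × [(1+0.026) + 5×(0.1618−0.026)] / (0.1−0.026)
   = 3.28 × 1.7050 / 0.074 = 75.5730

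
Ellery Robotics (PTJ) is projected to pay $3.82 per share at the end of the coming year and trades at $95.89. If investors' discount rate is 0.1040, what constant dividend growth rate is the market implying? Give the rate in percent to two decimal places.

From P₀ = D₁/(r − g), the implied growth is g = r − D₁/P₀.
g = 0.104 − 3.82/95.89 = 0.104 − 0.03984 = 0.06416

6.42%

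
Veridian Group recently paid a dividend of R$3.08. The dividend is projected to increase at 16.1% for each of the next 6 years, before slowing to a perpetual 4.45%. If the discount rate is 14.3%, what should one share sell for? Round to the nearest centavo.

R$55.40

Two-stage DDM. Project D₁…D_6 at 0.161, terminal growth 0.0445, discount at r = 0.143.
D_1 = 3.5759
D_2 = 4.1516
D_3 = 4.8200
D_4 = 5.5960
D_5 = 6.4970
D_6 = 7.5430
Terminal value at t=6: TV = D_7/(r−g) = 7.8787/(0.143−0.0445) = 79.9864
P₀ = 3.5759/(1+0.143)^1 + 4.1516/(1+0.143)^2 + 4.8200/(1+0.143)^3 + 5.5960/(1+0.143)^4 + 6.4970/(1+0.143)^5 + 7.5430/(1+0.143)^6 + 79.9864/(1+0.143)^6 = 55.3964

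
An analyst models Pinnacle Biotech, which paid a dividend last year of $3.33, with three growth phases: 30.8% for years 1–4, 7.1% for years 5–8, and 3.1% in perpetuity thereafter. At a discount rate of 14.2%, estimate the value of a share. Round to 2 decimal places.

Three-stage DDM. Project D₁…D_8; terminal Gordon value at t=8 with g = 0.031; discount at r = 0.142.
D_1 = 4.3556
D_2 = 5.6972
D_3 = 7.4519
D_4 = 9.7471
D_5 = 10.4391
D_6 = 11.1803
D_7 = 11.9741
D_8 = 12.8243
TV_8 = 13.2218/(0.142−0.031) = 119.1156
P₀ = Σ Dₜ/(1+r)ᵗ + TV_8/(1+r)^8 = 79.6671

$79.67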